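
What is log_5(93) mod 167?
18

Baby-step giant-step with step n = ⌈√167⌉ = 13.
Baby steps 5^j mod 167 (j:value) for j=0..12: 0:1, 1:5, 2:25, 3:125, 4:124, 5:119, 6:94, 7:136, 8:12, 9:60, 10:133, 11:164, 12:152.
Giant-step multiplier: 5^(-13) ≡ 5^(166-13) = 5^153 ≡ 118 (mod 167).
Giant steps γ_i = 93·118^i mod 167: γ_0=93, γ_1=119 (in table at j=5).
x = i·n + j = 1·13 + 5 = 18.
Check: 5^18 ≡ 93 (mod 167).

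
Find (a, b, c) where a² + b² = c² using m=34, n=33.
(67, 2244, 2245)

Euclid's formula: a = m² - n², b = 2mn, c = m² + n²
m = 34, n = 33
a = 34² - 33² = 1156 - 1089 = 67
b = 2 × 34 × 33 = 2244
c = 34² + 33² = 1156 + 1089 = 2245
Verification: 67² + 2244² = 4489 + 5035536 = 5040025 = 2245² ✓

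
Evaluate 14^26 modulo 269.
78

Repeated squaring. Binary of 26 = 11010.
14^1 ≡ 14 (mod 269); 14^2 ≡ 196 (mod 269); 14^4 ≡ 218 (mod 269); 14^8 ≡ 180 (mod 269); 14^16 ≡ 120 (mod 269)
14^26 = 14^2 × 14^8 × 14^16 ≡ 78 (mod 269)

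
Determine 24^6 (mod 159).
81

Repeated squaring. Binary of 6 = 110.
24^1 ≡ 24 (mod 159); 24^2 ≡ 99 (mod 159); 24^4 ≡ 102 (mod 159)
24^6 = 24^2 × 24^4 ≡ 81 (mod 159)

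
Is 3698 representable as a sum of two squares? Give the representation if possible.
43² + 43² (a=43, b=43)

Factorization: 3698 = 2 × 43^2
By Fermat: n is sum of two squares iff every prime p ≡ 3 (mod 4) appears to even power.
All primes ≡ 3 (mod 4) appear to even power.
Search a = 0, 1, 2, … for 3698 - a² a perfect square: first hit at a = 43: 3698 - 1849 = 1849 = 43².
3698 = 43² + 43² = 1849 + 1849 ✓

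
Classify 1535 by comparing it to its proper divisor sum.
deficient

Proper divisors of 1535: sum = 1 + 5 + 307 = 313
Since 313 < 1535, 1535 is deficient.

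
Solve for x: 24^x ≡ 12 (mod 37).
32

Baby-step giant-step with step n = ⌈√37⌉ = 7.
Baby steps 24^j mod 37 (j:value) for j=0..6: 0:1, 1:24, 2:21, 3:23, 4:34, 5:2, 6:11.
Giant-step multiplier: 24^(-7) ≡ 24^(36-7) = 24^29 ≡ 15 (mod 37).
Giant steps γ_i = 12·15^i mod 37: γ_0=12, γ_1=32, γ_2=36, γ_3=22, γ_4=34 (in table at j=4).
x = i·n + j = 4·7 + 4 = 32.
Check: 24^32 ≡ 12 (mod 37).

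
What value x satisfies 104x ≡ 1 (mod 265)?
79

gcd(104, 265) = 1, so the inverse exists.
Extended Euclidean algorithm on (265, 104):
265 = 2 × 104 + 57  ⟹  57 = (1)·265 + (-2)·104
104 = 1 × 57 + 47  ⟹  47 = (-1)·265 + (3)·104
57 = 1 × 47 + 10  ⟹  10 = (2)·265 + (-5)·104
47 = 4 × 10 + 7  ⟹  7 = (-9)·265 + (23)·104
10 = 1 × 7 + 3  ⟹  3 = (11)·265 + (-28)·104
7 = 2 × 3 + 1  ⟹  1 = (-31)·265 + (79)·104
So (79)·104 ≡ 1 (mod 265), i.e. 104^(-1) ≡ 79 (mod 265).
Check: 104 × 79 = 8216 ≡ 1 (mod 265)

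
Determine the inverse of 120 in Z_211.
51

gcd(120, 211) = 1, so the inverse exists.
Extended Euclidean algorithm on (211, 120):
211 = 1 × 120 + 91  ⟹  91 = (1)·211 + (-1)·120
120 = 1 × 91 + 29  ⟹  29 = (-1)·211 + (2)·120
91 = 3 × 29 + 4  ⟹  4 = (4)·211 + (-7)·120
29 = 7 × 4 + 1  ⟹  1 = (-29)·211 + (51)·120
So (51)·120 ≡ 1 (mod 211), i.e. 120^(-1) ≡ 51 (mod 211).
Check: 120 × 51 = 6120 ≡ 1 (mod 211)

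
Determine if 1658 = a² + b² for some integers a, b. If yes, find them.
17² + 37² (a=17, b=37)

Factorization: 1658 = 2 × 829
By Fermat: n is sum of two squares iff every prime p ≡ 3 (mod 4) appears to even power.
All primes ≡ 3 (mod 4) appear to even power.
Search a = 0, 1, 2, … for 1658 - a² a perfect square: first hit at a = 17: 1658 - 289 = 1369 = 37².
1658 = 17² + 37² = 289 + 1369 ✓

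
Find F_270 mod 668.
336

Matrix identity: Q^n = [[F_(n+1), F_n], [F_n, F_(n-1)]] with Q = [[1,1],[1,0]].
n = 270 = 100001110₂. Square-and-multiply, entries mod 668:
Q^1 = [[1,1],[1,0]]
Q^2 = (Q^1)² = [[2,1],[1,1]]
Q^4 = (Q^2)² = [[5,3],[3,2]]
Q^8 = (Q^4)² = [[34,21],[21,13]]
Q^16 = (Q^8)² = [[261,319],[319,610]]
Q^33 = (Q^16)²·Q = [[171,210],[210,629]]
Q^67 = (Q^33)²·Q = [[193,529],[529,332]]
Q^135 = (Q^67)²·Q = [[295,458],[458,505]]
Q^270 = (Q^135)² = [[197,336],[336,529]]
F_270 mod 668 = Q^270[0][1] = 336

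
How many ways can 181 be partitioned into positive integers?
749474411781

p(n) counts ways to write n as a sum of positive integers (order ignored).
Euler's pentagonal recurrence: p(k) = p(k-1) + p(k-2) - p(k-5) - p(k-7) + p(k-12) + p(k-15) - ... (offsets j(3j∓1)/2, signs ++--, p(0)=1, p(<0)=0).
DP table for k = 0..180: p(0)=1, p(1)=1, p(2)=2, p(3)=3, p(4)=5, p(5)=7, p(6)=11, p(7)=15, p(8)=22, p(9)=30, p(10)=42, p(11)=56, p(12)=77, p(13)=101, p(14)=135, p(15)=176, p(16)=231, p(17)=297, p(18)=385, p(19)=490, p(20)=627, p(21)=792, p(22)=1002, p(23)=1255, p(24)=1575, p(25)=1958, p(26)=2436, p(27)=3010, p(28)=3718, p(29)=4565, p(30)=5604, p(31)=6842, p(32)=8349, p(33)=10143, p(34)=12310, p(35)=14883, p(36)=17977, p(37)=21637, p(38)=26015, p(39)=31185, p(40)=37338, p(41)=44583, p(42)=53174, p(43)=63261, p(44)=75175, p(45)=89134, p(46)=105558, p(47)=124754, p(48)=147273, p(49)=173525, p(50)=204226, p(51)=239943, p(52)=281589, p(53)=329931, p(54)=386155, p(55)=451276, p(56)=526823, p(57)=614154, p(58)=715220, p(59)=831820, p(60)=966467, p(61)=1121505, p(62)=1300156, p(63)=1505499, p(64)=1741630, p(65)=2012558, p(66)=2323520, p(67)=2679689, p(68)=3087735, p(69)=3554345, p(70)=4087968, p(71)=4697205, p(72)=5392783, p(73)=6185689, p(74)=7089500, p(75)=8118264, p(76)=9289091, p(77)=10619863, p(78)=12132164, p(79)=13848650, p(80)=15796476, p(81)=18004327, p(82)=20506255, p(83)=23338469, p(84)=26543660, p(85)=30167357, p(86)=34262962, p(87)=38887673, p(88)=44108109, p(89)=49995925, p(90)=56634173, p(91)=64112359, p(92)=72533807, p(93)=82010177, p(94)=92669720, p(95)=104651419, p(96)=118114304, p(97)=133230930, p(98)=150198136, p(99)=169229875, p(100)=190569292, p(101)=214481126, p(102)=241265379, p(103)=271248950, p(104)=304801365, p(105)=342325709, p(106)=384276336, p(107)=431149389, p(108)=483502844, p(109)=541946240, p(110)=607163746, p(111)=679903203, p(112)=761002156, p(113)=851376628, p(114)=952050665, p(115)=1064144451, p(116)=1188908248, p(117)=1327710076, p(118)=1482074143, p(119)=1653668665, p(120)=1844349560, p(121)=2056148051, p(122)=2291320912, p(123)=2552338241, p(124)=2841940500, p(125)=3163127352, p(126)=3519222692, p(127)=3913864295, p(128)=4351078600, p(129)=4835271870, p(130)=5371315400, p(131)=5964539504, p(132)=6620830889, p(133)=7346629512, p(134)=8149040695, p(135)=9035836076, p(136)=10015581680, p(137)=11097645016, p(138)=12292341831, p(139)=13610949895, p(140)=15065878135, p(141)=16670689208, p(142)=18440293320, p(143)=20390982757, p(144)=22540654445, p(145)=24908858009, p(146)=27517052599, p(147)=30388671978, p(148)=33549419497, p(149)=37027355200, p(150)=40853235313, p(151)=45060624582, p(152)=49686288421, p(153)=54770336324, p(154)=60356673280, p(155)=66493182097, p(156)=73232243759, p(157)=80630964769, p(158)=88751778802, p(159)=97662728555, p(160)=107438159466, p(161)=118159068427, p(162)=129913904637, p(163)=142798995930, p(164)=156919475295, p(165)=172389800255, p(166)=189334822579, p(167)=207890420102, p(168)=228204732751, p(169)=250438925115, p(170)=274768617130, p(171)=301384802048, p(172)=330495499613, p(173)=362326859895, p(174)=397125074750, p(175)=435157697830, p(176)=476715857290, p(177)=522115831195, p(178)=571701605655, p(179)=625846753120, p(180)=684957390936.
Final step: p(181) = p(180) + p(179) - p(176) - p(174) + p(169) + p(166) - p(159) - p(155) + p(146) + p(141) - p(130) - p(124) + p(111) + p(104) - p(89) - p(81) + p(64) + p(55) - p(36) - p(26) + p(5)
= 684957390936 + 625846753120 - 476715857290 - 397125074750 + 250438925115 + 189334822579 - 97662728555 - 66493182097 + 27517052599 + 16670689208 - 5371315400 - 2841940500 + 679903203 + 304801365 - 49995925 - 18004327 + 1741630 + 451276 - 17977 - 2436 + 7
= 749474411781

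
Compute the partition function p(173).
362326859895

p(n) counts ways to write n as a sum of positive integers (order ignored).
Euler's pentagonal recurrence: p(k) = p(k-1) + p(k-2) - p(k-5) - p(k-7) + p(k-12) + p(k-15) - ... (offsets j(3j∓1)/2, signs ++--, p(0)=1, p(<0)=0).
DP table for k = 0..172: p(0)=1, p(1)=1, p(2)=2, p(3)=3, p(4)=5, p(5)=7, p(6)=11, p(7)=15, p(8)=22, p(9)=30, p(10)=42, p(11)=56, p(12)=77, p(13)=101, p(14)=135, p(15)=176, p(16)=231, p(17)=297, p(18)=385, p(19)=490, p(20)=627, p(21)=792, p(22)=1002, p(23)=1255, p(24)=1575, p(25)=1958, p(26)=2436, p(27)=3010, p(28)=3718, p(29)=4565, p(30)=5604, p(31)=6842, p(32)=8349, p(33)=10143, p(34)=12310, p(35)=14883, p(36)=17977, p(37)=21637, p(38)=26015, p(39)=31185, p(40)=37338, p(41)=44583, p(42)=53174, p(43)=63261, p(44)=75175, p(45)=89134, p(46)=105558, p(47)=124754, p(48)=147273, p(49)=173525, p(50)=204226, p(51)=239943, p(52)=281589, p(53)=329931, p(54)=386155, p(55)=451276, p(56)=526823, p(57)=614154, p(58)=715220, p(59)=831820, p(60)=966467, p(61)=1121505, p(62)=1300156, p(63)=1505499, p(64)=1741630, p(65)=2012558, p(66)=2323520, p(67)=2679689, p(68)=3087735, p(69)=3554345, p(70)=4087968, p(71)=4697205, p(72)=5392783, p(73)=6185689, p(74)=7089500, p(75)=8118264, p(76)=9289091, p(77)=10619863, p(78)=12132164, p(79)=13848650, p(80)=15796476, p(81)=18004327, p(82)=20506255, p(83)=23338469, p(84)=26543660, p(85)=30167357, p(86)=34262962, p(87)=38887673, p(88)=44108109, p(89)=49995925, p(90)=56634173, p(91)=64112359, p(92)=72533807, p(93)=82010177, p(94)=92669720, p(95)=104651419, p(96)=118114304, p(97)=133230930, p(98)=150198136, p(99)=169229875, p(100)=190569292, p(101)=214481126, p(102)=241265379, p(103)=271248950, p(104)=304801365, p(105)=342325709, p(106)=384276336, p(107)=431149389, p(108)=483502844, p(109)=541946240, p(110)=607163746, p(111)=679903203, p(112)=761002156, p(113)=851376628, p(114)=952050665, p(115)=1064144451, p(116)=1188908248, p(117)=1327710076, p(118)=1482074143, p(119)=1653668665, p(120)=1844349560, p(121)=2056148051, p(122)=2291320912, p(123)=2552338241, p(124)=2841940500, p(125)=3163127352, p(126)=3519222692, p(127)=3913864295, p(128)=4351078600, p(129)=4835271870, p(130)=5371315400, p(131)=5964539504, p(132)=6620830889, p(133)=7346629512, p(134)=8149040695, p(135)=9035836076, p(136)=10015581680, p(137)=11097645016, p(138)=12292341831, p(139)=13610949895, p(140)=15065878135, p(141)=16670689208, p(142)=18440293320, p(143)=20390982757, p(144)=22540654445, p(145)=24908858009, p(146)=27517052599, p(147)=30388671978, p(148)=33549419497, p(149)=37027355200, p(150)=40853235313, p(151)=45060624582, p(152)=49686288421, p(153)=54770336324, p(154)=60356673280, p(155)=66493182097, p(156)=73232243759, p(157)=80630964769, p(158)=88751778802, p(159)=97662728555, p(160)=107438159466, p(161)=118159068427, p(162)=129913904637, p(163)=142798995930, p(164)=156919475295, p(165)=172389800255, p(166)=189334822579, p(167)=207890420102, p(168)=228204732751, p(169)=250438925115, p(170)=274768617130, p(171)=301384802048, p(172)=330495499613.
Final step: p(173) = p(172) + p(171) - p(168) - p(166) + p(161) + p(158) - p(151) - p(147) + p(138) + p(133) - p(122) - p(116) + p(103) + p(96) - p(81) - p(73) + p(56) + p(47) - p(28) - p(18)
= 330495499613 + 301384802048 - 228204732751 - 189334822579 + 118159068427 + 88751778802 - 45060624582 - 30388671978 + 12292341831 + 7346629512 - 2291320912 - 1188908248 + 271248950 + 118114304 - 18004327 - 6185689 + 526823 + 124754 - 3718 - 385
= 362326859895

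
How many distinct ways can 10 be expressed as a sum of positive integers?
42

p(n) counts ways to write n as a sum of positive integers (order ignored).
Examples: 10; 9 + 1; 8 + 2; 8 + 1 + 1; 7 + 3; ... (42 total)
p(10) = 42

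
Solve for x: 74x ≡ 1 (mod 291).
59

gcd(74, 291) = 1, so the inverse exists.
Extended Euclidean algorithm on (291, 74):
291 = 3 × 74 + 69  ⟹  69 = (1)·291 + (-3)·74
74 = 1 × 69 + 5  ⟹  5 = (-1)·291 + (4)·74
69 = 13 × 5 + 4  ⟹  4 = (14)·291 + (-55)·74
5 = 1 × 4 + 1  ⟹  1 = (-15)·291 + (59)·74
So (59)·74 ≡ 1 (mod 291), i.e. 74^(-1) ≡ 59 (mod 291).
Check: 74 × 59 = 4366 ≡ 1 (mod 291)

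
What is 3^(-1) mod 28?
19

gcd(3, 28) = 1, so the inverse exists.
Extended Euclidean algorithm on (28, 3):
28 = 9 × 3 + 1  ⟹  1 = (1)·28 + (-9)·3
So (-9)·3 ≡ 1 (mod 28), i.e. 3^(-1) ≡ -9 ≡ 19 (mod 28).
Check: 3 × 19 = 57 ≡ 1 (mod 28)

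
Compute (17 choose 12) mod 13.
0

Using Lucas' theorem:
Write n=17 and k=12 in base 13:
n in base 13: [1, 4]
k in base 13: [0, 12]
C(17,12) mod 13 = ∏ C(n_i, k_i) mod 13
Digit binomials (mod 13): C(1,0) = 1; C(4,12) = 0 (k_i > n_i)
Product: 1 × 0 = 0 ≡ 0 (mod 13)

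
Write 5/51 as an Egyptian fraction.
1/11 + 1/141 + 1/26367

Greedy algorithm:
5/51: ceiling(51/5) = 11, use 1/11
4/561: ceiling(561/4) = 141, use 1/141
1/26367: ceiling(26367/1) = 26367, use 1/26367
Result: 5/51 = 1/11 + 1/141 + 1/26367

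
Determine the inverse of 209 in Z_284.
53

gcd(209, 284) = 1, so the inverse exists.
Extended Euclidean algorithm on (284, 209):
284 = 1 × 209 + 75  ⟹  75 = (1)·284 + (-1)·209
209 = 2 × 75 + 59  ⟹  59 = (-2)·284 + (3)·209
75 = 1 × 59 + 16  ⟹  16 = (3)·284 + (-4)·209
59 = 3 × 16 + 11  ⟹  11 = (-11)·284 + (15)·209
16 = 1 × 11 + 5  ⟹  5 = (14)·284 + (-19)·209
11 = 2 × 5 + 1  ⟹  1 = (-39)·284 + (53)·209
So (53)·209 ≡ 1 (mod 284), i.e. 209^(-1) ≡ 53 (mod 284).
Check: 209 × 53 = 11077 ≡ 1 (mod 284)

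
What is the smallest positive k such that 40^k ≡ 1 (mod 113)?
16

113 is prime, so ord(40) divides φ(113) = 112.
Divisors of 112: 1, 2, 4, 7, 8, 14, 16, 28, 56, 112.
Repeated squaring: 40^1 ≡ 40, 40^2 ≡ 18, 40^4 ≡ 98, 40^8 ≡ 112, 40^16 ≡ 1, 40^32 ≡ 1, 40^64 ≡ 1 (mod 113).
Test 40^d mod 113 for each divisor d in increasing order:
40^1 ≡ 40
40^2 ≡ 18
40^4 ≡ 98
40^7 = 40^4·40^2·40^1 ≡ 48
40^8 ≡ 112
40^14 = 40^8·40^4·40^2 ≡ 44
40^16 ≡ 1  ← first divisor giving 1
The order is 16.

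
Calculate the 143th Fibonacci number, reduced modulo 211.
120

Matrix identity: Q^n = [[F_(n+1), F_n], [F_n, F_(n-1)]] with Q = [[1,1],[1,0]].
n = 143 = 10001111₂. Square-and-multiply, entries mod 211:
Q^1 = [[1,1],[1,0]]
Q^2 = (Q^1)² = [[2,1],[1,1]]
Q^4 = (Q^2)² = [[5,3],[3,2]]
Q^8 = (Q^4)² = [[34,21],[21,13]]
Q^17 = (Q^8)²·Q = [[52,120],[120,143]]
Q^35 = (Q^17)²·Q = [[203,13],[13,190]]
Q^71 = (Q^35)²·Q = [[67,22],[22,45]]
Q^143 = (Q^71)²·Q = [[52,120],[120,143]]
F_143 mod 211 = Q^143[0][1] = 120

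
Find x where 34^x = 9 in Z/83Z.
50

Baby-step giant-step with step n = ⌈√83⌉ = 10.
Baby steps 34^j mod 83 (j:value) for j=0..9: 0:1, 1:34, 2:77, 3:45, 4:36, 5:62, 6:33, 7:43, 8:51, 9:74.
Giant-step multiplier: 34^(-10) ≡ 34^(82-10) = 34^72 ≡ 16 (mod 83).
Giant steps γ_i = 9·16^i mod 83: γ_0=9, γ_1=61, γ_2=63, γ_3=12, γ_4=26, γ_5=1 (in table at j=0).
x = i·n + j = 5·10 + 0 = 50.
Check: 34^50 ≡ 9 (mod 83).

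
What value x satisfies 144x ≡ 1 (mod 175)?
79

gcd(144, 175) = 1, so the inverse exists.
Extended Euclidean algorithm on (175, 144):
175 = 1 × 144 + 31  ⟹  31 = (1)·175 + (-1)·144
144 = 4 × 31 + 20  ⟹  20 = (-4)·175 + (5)·144
31 = 1 × 20 + 11  ⟹  11 = (5)·175 + (-6)·144
20 = 1 × 11 + 9  ⟹  9 = (-9)·175 + (11)·144
11 = 1 × 9 + 2  ⟹  2 = (14)·175 + (-17)·144
9 = 4 × 2 + 1  ⟹  1 = (-65)·175 + (79)·144
So (79)·144 ≡ 1 (mod 175), i.e. 144^(-1) ≡ 79 (mod 175).
Check: 144 × 79 = 11376 ≡ 1 (mod 175)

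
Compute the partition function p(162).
129913904637

p(n) counts ways to write n as a sum of positive integers (order ignored).
Euler's pentagonal recurrence: p(k) = p(k-1) + p(k-2) - p(k-5) - p(k-7) + p(k-12) + p(k-15) - ... (offsets j(3j∓1)/2, signs ++--, p(0)=1, p(<0)=0).
DP table for k = 0..161: p(0)=1, p(1)=1, p(2)=2, p(3)=3, p(4)=5, p(5)=7, p(6)=11, p(7)=15, p(8)=22, p(9)=30, p(10)=42, p(11)=56, p(12)=77, p(13)=101, p(14)=135, p(15)=176, p(16)=231, p(17)=297, p(18)=385, p(19)=490, p(20)=627, p(21)=792, p(22)=1002, p(23)=1255, p(24)=1575, p(25)=1958, p(26)=2436, p(27)=3010, p(28)=3718, p(29)=4565, p(30)=5604, p(31)=6842, p(32)=8349, p(33)=10143, p(34)=12310, p(35)=14883, p(36)=17977, p(37)=21637, p(38)=26015, p(39)=31185, p(40)=37338, p(41)=44583, p(42)=53174, p(43)=63261, p(44)=75175, p(45)=89134, p(46)=105558, p(47)=124754, p(48)=147273, p(49)=173525, p(50)=204226, p(51)=239943, p(52)=281589, p(53)=329931, p(54)=386155, p(55)=451276, p(56)=526823, p(57)=614154, p(58)=715220, p(59)=831820, p(60)=966467, p(61)=1121505, p(62)=1300156, p(63)=1505499, p(64)=1741630, p(65)=2012558, p(66)=2323520, p(67)=2679689, p(68)=3087735, p(69)=3554345, p(70)=4087968, p(71)=4697205, p(72)=5392783, p(73)=6185689, p(74)=7089500, p(75)=8118264, p(76)=9289091, p(77)=10619863, p(78)=12132164, p(79)=13848650, p(80)=15796476, p(81)=18004327, p(82)=20506255, p(83)=23338469, p(84)=26543660, p(85)=30167357, p(86)=34262962, p(87)=38887673, p(88)=44108109, p(89)=49995925, p(90)=56634173, p(91)=64112359, p(92)=72533807, p(93)=82010177, p(94)=92669720, p(95)=104651419, p(96)=118114304, p(97)=133230930, p(98)=150198136, p(99)=169229875, p(100)=190569292, p(101)=214481126, p(102)=241265379, p(103)=271248950, p(104)=304801365, p(105)=342325709, p(106)=384276336, p(107)=431149389, p(108)=483502844, p(109)=541946240, p(110)=607163746, p(111)=679903203, p(112)=761002156, p(113)=851376628, p(114)=952050665, p(115)=1064144451, p(116)=1188908248, p(117)=1327710076, p(118)=1482074143, p(119)=1653668665, p(120)=1844349560, p(121)=2056148051, p(122)=2291320912, p(123)=2552338241, p(124)=2841940500, p(125)=3163127352, p(126)=3519222692, p(127)=3913864295, p(128)=4351078600, p(129)=4835271870, p(130)=5371315400, p(131)=5964539504, p(132)=6620830889, p(133)=7346629512, p(134)=8149040695, p(135)=9035836076, p(136)=10015581680, p(137)=11097645016, p(138)=12292341831, p(139)=13610949895, p(140)=15065878135, p(141)=16670689208, p(142)=18440293320, p(143)=20390982757, p(144)=22540654445, p(145)=24908858009, p(146)=27517052599, p(147)=30388671978, p(148)=33549419497, p(149)=37027355200, p(150)=40853235313, p(151)=45060624582, p(152)=49686288421, p(153)=54770336324, p(154)=60356673280, p(155)=66493182097, p(156)=73232243759, p(157)=80630964769, p(158)=88751778802, p(159)=97662728555, p(160)=107438159466, p(161)=118159068427.
Final step: p(162) = p(161) + p(160) - p(157) - p(155) + p(150) + p(147) - p(140) - p(136) + p(127) + p(122) - p(111) - p(105) + p(92) + p(85) - p(70) - p(62) + p(45) + p(36) - p(17) - p(7)
= 118159068427 + 107438159466 - 80630964769 - 66493182097 + 40853235313 + 30388671978 - 15065878135 - 10015581680 + 3913864295 + 2291320912 - 679903203 - 342325709 + 72533807 + 30167357 - 4087968 - 1300156 + 89134 + 17977 - 297 - 15
= 129913904637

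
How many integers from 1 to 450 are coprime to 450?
120

450 = 2 × 3^2 × 5^2
φ(n) = n × ∏(1 - 1/p) for each prime p dividing n
φ(450) = 450 × (1 - 1/2) × (1 - 1/3) × (1 - 1/5) = 120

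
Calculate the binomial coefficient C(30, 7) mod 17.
16

Using Lucas' theorem:
Write n=30 and k=7 in base 17:
n in base 17: [1, 13]
k in base 17: [0, 7]
C(30,7) mod 17 = ∏ C(n_i, k_i) mod 17
Digit binomials (mod 17): C(1,0) = 1; C(13,7) = 1716 ≡ 16
Product: 1 × 16 = 16 ≡ 16 (mod 17)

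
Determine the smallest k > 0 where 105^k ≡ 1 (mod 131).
65

131 is prime, so ord(105) divides φ(131) = 130.
Divisors of 130: 1, 2, 5, 10, 13, 26, 65, 130.
Repeated squaring: 105^1 ≡ 105, 105^2 ≡ 21, 105^4 ≡ 48, 105^8 ≡ 77, 105^16 ≡ 34, 105^32 ≡ 108, 105^64 ≡ 5, 105^128 ≡ 25 (mod 131).
Test 105^d mod 131 for each divisor d in increasing order:
105^1 ≡ 105
105^2 ≡ 21
105^5 = 105^4·105^1 ≡ 62
105^10 = 105^8·105^2 ≡ 45
105^13 = 105^8·105^4·105^1 ≡ 58
105^26 = 105^16·105^8·105^2 ≡ 89
105^65 = 105^64·105^1 ≡ 1  ← first divisor giving 1
The order is 65.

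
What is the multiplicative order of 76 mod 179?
89

179 is prime, so ord(76) divides φ(179) = 178.
Divisors of 178: 1, 2, 89, 178.
Repeated squaring: 76^1 ≡ 76, 76^2 ≡ 48, 76^4 ≡ 156, 76^8 ≡ 171, 76^16 ≡ 64, 76^32 ≡ 158, 76^64 ≡ 83, 76^128 ≡ 87 (mod 179).
Test 76^d mod 179 for each divisor d in increasing order:
76^1 ≡ 76
76^2 ≡ 48
76^89 = 76^64·76^16·76^8·76^1 ≡ 1  ← first divisor giving 1
The order is 89.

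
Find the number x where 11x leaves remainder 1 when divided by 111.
101

gcd(11, 111) = 1, so the inverse exists.
Extended Euclidean algorithm on (111, 11):
111 = 10 × 11 + 1  ⟹  1 = (1)·111 + (-10)·11
So (-10)·11 ≡ 1 (mod 111), i.e. 11^(-1) ≡ -10 ≡ 101 (mod 111).
Check: 11 × 101 = 1111 ≡ 1 (mod 111)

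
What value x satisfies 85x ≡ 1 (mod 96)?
61

gcd(85, 96) = 1, so the inverse exists.
Extended Euclidean algorithm on (96, 85):
96 = 1 × 85 + 11  ⟹  11 = (1)·96 + (-1)·85
85 = 7 × 11 + 8  ⟹  8 = (-7)·96 + (8)·85
11 = 1 × 8 + 3  ⟹  3 = (8)·96 + (-9)·85
8 = 2 × 3 + 2  ⟹  2 = (-23)·96 + (26)·85
3 = 1 × 2 + 1  ⟹  1 = (31)·96 + (-35)·85
So (-35)·85 ≡ 1 (mod 96), i.e. 85^(-1) ≡ -35 ≡ 61 (mod 96).
Check: 85 × 61 = 5185 ≡ 1 (mod 96)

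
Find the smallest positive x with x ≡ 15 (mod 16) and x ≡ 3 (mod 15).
63

Using Chinese Remainder Theorem:
M = 16 × 15 = 240
M1 = 15, M2 = 16
y1 = 15^(-1) mod 16 = 15
y2 = 16^(-1) mod 15 = 1
x = (15×15×15 + 3×16×1) mod 240 = 63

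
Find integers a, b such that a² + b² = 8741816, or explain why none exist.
Not possible

Factorization: 8741816 = 2^3 × 103^3
By Fermat: n is sum of two squares iff every prime p ≡ 3 (mod 4) appears to even power.
Prime(s) ≡ 3 (mod 4) with odd exponent: [(103, 3)]
Therefore 8741816 cannot be expressed as a² + b².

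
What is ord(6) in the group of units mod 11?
10

11 is prime, so ord(6) divides φ(11) = 10.
Divisors of 10: 1, 2, 5, 10.
Repeated squaring: 6^1 ≡ 6, 6^2 ≡ 3, 6^4 ≡ 9, 6^8 ≡ 4 (mod 11).
Test 6^d mod 11 for each divisor d in increasing order:
6^1 ≡ 6
6^2 ≡ 3
6^5 = 6^4·6^1 ≡ 10
6^10 = 6^8·6^2 ≡ 1  ← first divisor giving 1
The order is 10.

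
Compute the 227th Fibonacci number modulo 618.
473

Matrix identity: Q^n = [[F_(n+1), F_n], [F_n, F_(n-1)]] with Q = [[1,1],[1,0]].
n = 227 = 11100011₂. Square-and-multiply, entries mod 618:
Q^1 = [[1,1],[1,0]]
Q^3 = (Q^1)²·Q = [[3,2],[2,1]]
Q^7 = (Q^3)²·Q = [[21,13],[13,8]]
Q^14 = (Q^7)² = [[610,377],[377,233]]
Q^28 = (Q^14)² = [[53,159],[159,512]]
Q^56 = (Q^28)² = [[280,225],[225,55]]
Q^113 = (Q^56)²·Q = [[460,481],[481,597]]
Q^227 = (Q^113)²·Q = [[276,473],[473,421]]
F_227 mod 618 = Q^227[0][1] = 473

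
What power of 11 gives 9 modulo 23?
6

Baby-step giant-step with step n = ⌈√23⌉ = 5.
Baby steps 11^j mod 23 (j:value) for j=0..4: 0:1, 1:11, 2:6, 3:20, 4:13.
Giant-step multiplier: 11^(-5) ≡ 11^(22-5) = 11^17 ≡ 14 (mod 23).
Giant steps γ_i = 9·14^i mod 23: γ_0=9, γ_1=11 (in table at j=1).
x = i·n + j = 1·5 + 1 = 6.
Check: 11^6 ≡ 9 (mod 23).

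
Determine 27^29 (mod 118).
1

Repeated squaring. Binary of 29 = 11101.
27^1 ≡ 27 (mod 118); 27^2 ≡ 21 (mod 118); 27^4 ≡ 87 (mod 118); 27^8 ≡ 17 (mod 118); 27^16 ≡ 53 (mod 118)
27^29 = 27^1 × 27^4 × 27^8 × 27^16 ≡ 1 (mod 118)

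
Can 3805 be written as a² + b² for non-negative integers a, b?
18² + 59² (a=18, b=59)

Factorization: 3805 = 5 × 761
By Fermat: n is sum of two squares iff every prime p ≡ 3 (mod 4) appears to even power.
All primes ≡ 3 (mod 4) appear to even power.
Search a = 0, 1, 2, … for 3805 - a² a perfect square: first hit at a = 18: 3805 - 324 = 3481 = 59².
3805 = 18² + 59² = 324 + 3481 ✓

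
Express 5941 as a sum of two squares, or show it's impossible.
30² + 71² (a=30, b=71)

Factorization: 5941 = 13 × 457
By Fermat: n is sum of two squares iff every prime p ≡ 3 (mod 4) appears to even power.
All primes ≡ 3 (mod 4) appear to even power.
Search a = 0, 1, 2, … for 5941 - a² a perfect square: first hit at a = 30: 5941 - 900 = 5041 = 71².
5941 = 30² + 71² = 900 + 5041 ✓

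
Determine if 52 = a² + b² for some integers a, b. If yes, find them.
4² + 6² (a=4, b=6)

Factorization: 52 = 2^2 × 13
By Fermat: n is sum of two squares iff every prime p ≡ 3 (mod 4) appears to even power.
All primes ≡ 3 (mod 4) appear to even power.
Search a = 0, 1, 2, … for 52 - a² a perfect square: first hit at a = 4: 52 - 16 = 36 = 6².
52 = 4² + 6² = 16 + 36 ✓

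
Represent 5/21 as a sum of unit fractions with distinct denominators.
1/5 + 1/27 + 1/945

Greedy algorithm:
5/21: ceiling(21/5) = 5, use 1/5
4/105: ceiling(105/4) = 27, use 1/27
1/945: ceiling(945/1) = 945, use 1/945
Result: 5/21 = 1/5 + 1/27 + 1/945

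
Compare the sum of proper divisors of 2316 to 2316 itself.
abundant

Proper divisors of 2316: sum = 1 + 2 + 3 + 4 + 6 + 12 + 193 + 386 + 579 + 772 + 1158 = 3116
Since 3116 > 2316, 2316 is abundant.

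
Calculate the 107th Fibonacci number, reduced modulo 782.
273

Matrix identity: Q^n = [[F_(n+1), F_n], [F_n, F_(n-1)]] with Q = [[1,1],[1,0]].
n = 107 = 1101011₂. Square-and-multiply, entries mod 782:
Q^1 = [[1,1],[1,0]]
Q^3 = (Q^1)²·Q = [[3,2],[2,1]]
Q^6 = (Q^3)² = [[13,8],[8,5]]
Q^13 = (Q^6)²·Q = [[377,233],[233,144]]
Q^26 = (Q^13)² = [[136,183],[183,735]]
Q^53 = (Q^26)²·Q = [[238,373],[373,647]]
Q^107 = (Q^53)²·Q = [[374,273],[273,101]]
F_107 mod 782 = Q^107[0][1] = 273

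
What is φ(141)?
92

141 = 3 × 47
φ(n) = n × ∏(1 - 1/p) for each prime p dividing n
φ(141) = 141 × (1 - 1/3) × (1 - 1/47) = 92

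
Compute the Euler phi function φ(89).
88

89 = 89
φ(n) = n × ∏(1 - 1/p) for each prime p dividing n
φ(89) = 89 × (1 - 1/89) = 88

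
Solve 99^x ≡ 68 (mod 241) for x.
79

Baby-step giant-step with step n = ⌈√241⌉ = 16.
Baby steps 99^j mod 241 (j:value) for j=0..15: 0:1, 1:99, 2:161, 3:33, 4:134, 5:11, 6:125, 7:84, 8:122, 9:28, 10:121, 11:170, 12:201, 13:137, 14:67, 15:126.
Giant-step multiplier: 99^(-16) ≡ 99^(240-16) = 99^224 ≡ 54 (mod 241).
Giant steps γ_i = 68·54^i mod 241: γ_0=68, γ_1=57, γ_2=186, γ_3=163, γ_4=126 (in table at j=15).
x = i·n + j = 4·16 + 15 = 79.
Check: 99^79 ≡ 68 (mod 241).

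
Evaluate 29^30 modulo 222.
73

Repeated squaring. Binary of 30 = 11110.
29^1 ≡ 29 (mod 222); 29^2 ≡ 175 (mod 222); 29^4 ≡ 211 (mod 222); 29^8 ≡ 121 (mod 222); 29^16 ≡ 211 (mod 222)
29^30 = 29^2 × 29^4 × 29^8 × 29^16 ≡ 73 (mod 222)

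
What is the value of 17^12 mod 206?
23

Repeated squaring. Binary of 12 = 1100.
17^1 ≡ 17 (mod 206); 17^2 ≡ 83 (mod 206); 17^4 ≡ 91 (mod 206); 17^8 ≡ 41 (mod 206)
17^12 = 17^4 × 17^8 ≡ 23 (mod 206)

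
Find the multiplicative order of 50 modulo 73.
36

73 is prime, so ord(50) divides φ(73) = 72.
Divisors of 72: 1, 2, 3, 4, 6, 8, 9, 12, 18, 24, 36, 72.
Repeated squaring: 50^1 ≡ 50, 50^2 ≡ 18, 50^4 ≡ 32, 50^8 ≡ 2, 50^16 ≡ 4, 50^32 ≡ 16, 50^64 ≡ 37 (mod 73).
Test 50^d mod 73 for each divisor d in increasing order:
50^1 ≡ 50
50^2 ≡ 18
50^3 = 50^2·50^1 ≡ 24
50^4 ≡ 32
50^6 = 50^4·50^2 ≡ 65
50^8 ≡ 2
50^9 = 50^8·50^1 ≡ 27
50^12 = 50^8·50^4 ≡ 64
50^18 = 50^16·50^2 ≡ 72
50^24 = 50^16·50^8 ≡ 8
50^36 = 50^32·50^4 ≡ 1  ← first divisor giving 1
The order is 36.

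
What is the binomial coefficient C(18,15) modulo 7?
4

Using Lucas' theorem:
Write n=18 and k=15 in base 7:
n in base 7: [2, 4]
k in base 7: [2, 1]
C(18,15) mod 7 = ∏ C(n_i, k_i) mod 7
Digit binomials (mod 7): C(2,2) = 1; C(4,1) = 4
Product: 1 × 4 = 4 ≡ 4 (mod 7)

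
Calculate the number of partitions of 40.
37338

p(n) counts ways to write n as a sum of positive integers (order ignored).
Euler's pentagonal recurrence: p(k) = p(k-1) + p(k-2) - p(k-5) - p(k-7) + p(k-12) + p(k-15) - ... (offsets j(3j∓1)/2, signs ++--, p(0)=1, p(<0)=0).
DP table for k = 0..39: p(0)=1, p(1)=1, p(2)=2, p(3)=3, p(4)=5, p(5)=7, p(6)=11, p(7)=15, p(8)=22, p(9)=30, p(10)=42, p(11)=56, p(12)=77, p(13)=101, p(14)=135, p(15)=176, p(16)=231, p(17)=297, p(18)=385, p(19)=490, p(20)=627, p(21)=792, p(22)=1002, p(23)=1255, p(24)=1575, p(25)=1958, p(26)=2436, p(27)=3010, p(28)=3718, p(29)=4565, p(30)=5604, p(31)=6842, p(32)=8349, p(33)=10143, p(34)=12310, p(35)=14883, p(36)=17977, p(37)=21637, p(38)=26015, p(39)=31185.
Final step: p(40) = p(39) + p(38) - p(35) - p(33) + p(28) + p(25) - p(18) - p(14) + p(5) + p(0)
= 31185 + 26015 - 14883 - 10143 + 3718 + 1958 - 385 - 135 + 7 + 1
= 37338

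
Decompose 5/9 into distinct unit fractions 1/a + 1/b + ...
1/2 + 1/18

Greedy algorithm:
5/9: ceiling(9/5) = 2, use 1/2
1/18: ceiling(18/1) = 18, use 1/18
Result: 5/9 = 1/2 + 1/18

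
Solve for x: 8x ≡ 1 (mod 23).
3

gcd(8, 23) = 1, so the inverse exists.
Extended Euclidean algorithm on (23, 8):
23 = 2 × 8 + 7  ⟹  7 = (1)·23 + (-2)·8
8 = 1 × 7 + 1  ⟹  1 = (-1)·23 + (3)·8
So (3)·8 ≡ 1 (mod 23), i.e. 8^(-1) ≡ 3 (mod 23).
Check: 8 × 3 = 24 ≡ 1 (mod 23)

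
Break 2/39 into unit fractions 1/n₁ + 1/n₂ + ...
1/20 + 1/780

Greedy algorithm:
2/39: ceiling(39/2) = 20, use 1/20
1/780: ceiling(780/1) = 780, use 1/780
Result: 2/39 = 1/20 + 1/780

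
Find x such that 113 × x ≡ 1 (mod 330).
257

gcd(113, 330) = 1, so the inverse exists.
Extended Euclidean algorithm on (330, 113):
330 = 2 × 113 + 104  ⟹  104 = (1)·330 + (-2)·113
113 = 1 × 104 + 9  ⟹  9 = (-1)·330 + (3)·113
104 = 11 × 9 + 5  ⟹  5 = (12)·330 + (-35)·113
9 = 1 × 5 + 4  ⟹  4 = (-13)·330 + (38)·113
5 = 1 × 4 + 1  ⟹  1 = (25)·330 + (-73)·113
So (-73)·113 ≡ 1 (mod 330), i.e. 113^(-1) ≡ -73 ≡ 257 (mod 330).
Check: 113 × 257 = 29041 ≡ 1 (mod 330)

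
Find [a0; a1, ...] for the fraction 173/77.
[2; 4, 19]

Euclidean algorithm steps:
173 = 2 × 77 + 19
77 = 4 × 19 + 1
19 = 19 × 1 + 0
Continued fraction: [2; 4, 19]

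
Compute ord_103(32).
51

103 is prime, so ord(32) divides φ(103) = 102.
Divisors of 102: 1, 2, 3, 6, 17, 34, 51, 102.
Repeated squaring: 32^1 ≡ 32, 32^2 ≡ 97, 32^4 ≡ 36, 32^8 ≡ 60, 32^16 ≡ 98, 32^32 ≡ 25, 32^64 ≡ 7 (mod 103).
Test 32^d mod 103 for each divisor d in increasing order:
32^1 ≡ 32
32^2 ≡ 97
32^3 = 32^2·32^1 ≡ 14
32^6 = 32^4·32^2 ≡ 93
32^17 = 32^16·32^1 ≡ 46
32^34 = 32^32·32^2 ≡ 56
32^51 = 32^32·32^16·32^2·32^1 ≡ 1  ← first divisor giving 1
The order is 51.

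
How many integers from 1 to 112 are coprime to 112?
48

112 = 2^4 × 7
φ(n) = n × ∏(1 - 1/p) for each prime p dividing n
φ(112) = 112 × (1 - 1/2) × (1 - 1/7) = 48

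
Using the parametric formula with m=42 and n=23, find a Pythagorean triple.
(1235, 1932, 2293)

Euclid's formula: a = m² - n², b = 2mn, c = m² + n²
m = 42, n = 23
a = 42² - 23² = 1764 - 529 = 1235
b = 2 × 42 × 23 = 1932
c = 42² + 23² = 1764 + 529 = 2293
Verification: 1235² + 1932² = 1525225 + 3732624 = 5257849 = 2293² ✓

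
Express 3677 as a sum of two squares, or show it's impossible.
14² + 59² (a=14, b=59)

Factorization: 3677 = 3677
By Fermat: n is sum of two squares iff every prime p ≡ 3 (mod 4) appears to even power.
All primes ≡ 3 (mod 4) appear to even power.
Search a = 0, 1, 2, … for 3677 - a² a perfect square: first hit at a = 14: 3677 - 196 = 3481 = 59².
3677 = 14² + 59² = 196 + 3481 ✓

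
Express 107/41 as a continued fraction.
[2; 1, 1, 1, 1, 3, 2]

Euclidean algorithm steps:
107 = 2 × 41 + 25
41 = 1 × 25 + 16
25 = 1 × 16 + 9
16 = 1 × 9 + 7
9 = 1 × 7 + 2
7 = 3 × 2 + 1
2 = 2 × 1 + 0
Continued fraction: [2; 1, 1, 1, 1, 3, 2]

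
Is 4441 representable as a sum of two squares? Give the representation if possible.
29² + 60² (a=29, b=60)

Factorization: 4441 = 4441
By Fermat: n is sum of two squares iff every prime p ≡ 3 (mod 4) appears to even power.
All primes ≡ 3 (mod 4) appear to even power.
Search a = 0, 1, 2, … for 4441 - a² a perfect square: first hit at a = 29: 4441 - 841 = 3600 = 60².
4441 = 29² + 60² = 841 + 3600 ✓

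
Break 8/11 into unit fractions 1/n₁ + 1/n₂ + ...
1/2 + 1/5 + 1/37 + 1/4070

Greedy algorithm:
8/11: ceiling(11/8) = 2, use 1/2
5/22: ceiling(22/5) = 5, use 1/5
3/110: ceiling(110/3) = 37, use 1/37
1/4070: ceiling(4070/1) = 4070, use 1/4070
Result: 8/11 = 1/2 + 1/5 + 1/37 + 1/4070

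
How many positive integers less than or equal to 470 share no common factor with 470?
184

470 = 2 × 5 × 47
φ(n) = n × ∏(1 - 1/p) for each prime p dividing n
φ(470) = 470 × (1 - 1/2) × (1 - 1/5) × (1 - 1/47) = 184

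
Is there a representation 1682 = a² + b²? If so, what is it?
1² + 41² (a=1, b=41)

Factorization: 1682 = 2 × 29^2
By Fermat: n is sum of two squares iff every prime p ≡ 3 (mod 4) appears to even power.
All primes ≡ 3 (mod 4) appear to even power.
Search a = 0, 1, 2, … for 1682 - a² a perfect square: first hit at a = 1: 1682 - 1 = 1681 = 41².
1682 = 1² + 41² = 1 + 1681 ✓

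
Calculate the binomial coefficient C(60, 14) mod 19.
0

Using Lucas' theorem:
Write n=60 and k=14 in base 19:
n in base 19: [3, 3]
k in base 19: [0, 14]
C(60,14) mod 19 = ∏ C(n_i, k_i) mod 19
Digit binomials (mod 19): C(3,0) = 1; C(3,14) = 0 (k_i > n_i)
Product: 1 × 0 = 0 ≡ 0 (mod 19)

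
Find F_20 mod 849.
822

Matrix identity: Q^n = [[F_(n+1), F_n], [F_n, F_(n-1)]] with Q = [[1,1],[1,0]].
n = 20 = 10100₂. Square-and-multiply, entries mod 849:
Q^1 = [[1,1],[1,0]]
Q^2 = (Q^1)² = [[2,1],[1,1]]
Q^5 = (Q^2)²·Q = [[8,5],[5,3]]
Q^10 = (Q^5)² = [[89,55],[55,34]]
Q^20 = (Q^10)² = [[758,822],[822,785]]
F_20 mod 849 = Q^20[0][1] = 822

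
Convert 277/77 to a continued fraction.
[3; 1, 1, 2, 15]

Euclidean algorithm steps:
277 = 3 × 77 + 46
77 = 1 × 46 + 31
46 = 1 × 31 + 15
31 = 2 × 15 + 1
15 = 15 × 1 + 0
Continued fraction: [3; 1, 1, 2, 15]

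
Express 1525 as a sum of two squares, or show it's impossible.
2² + 39² (a=2, b=39)

Factorization: 1525 = 5^2 × 61
By Fermat: n is sum of two squares iff every prime p ≡ 3 (mod 4) appears to even power.
All primes ≡ 3 (mod 4) appear to even power.
Search a = 0, 1, 2, … for 1525 - a² a perfect square: first hit at a = 2: 1525 - 4 = 1521 = 39².
1525 = 2² + 39² = 4 + 1521 ✓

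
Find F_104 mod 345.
228

Matrix identity: Q^n = [[F_(n+1), F_n], [F_n, F_(n-1)]] with Q = [[1,1],[1,0]].
n = 104 = 1101000₂. Square-and-multiply, entries mod 345:
Q^1 = [[1,1],[1,0]]
Q^3 = (Q^1)²·Q = [[3,2],[2,1]]
Q^6 = (Q^3)² = [[13,8],[8,5]]
Q^13 = (Q^6)²·Q = [[32,233],[233,144]]
Q^26 = (Q^13)² = [[113,298],[298,160]]
Q^52 = (Q^26)² = [[143,279],[279,209]]
Q^104 = (Q^52)² = [[310,228],[228,82]]
F_104 mod 345 = Q^104[0][1] = 228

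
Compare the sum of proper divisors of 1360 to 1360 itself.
abundant

Proper divisors of 1360: sum = 1 + 2 + 4 + 5 + 8 + 10 + 16 + 17 + ... + 170 + 272 + 340 + 680 (19 divisors) = 1988
Since 1988 > 1360, 1360 is abundant.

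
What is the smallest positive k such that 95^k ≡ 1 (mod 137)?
136

137 is prime, so ord(95) divides φ(137) = 136.
Divisors of 136: 1, 2, 4, 8, 17, 34, 68, 136.
Repeated squaring: 95^1 ≡ 95, 95^2 ≡ 120, 95^4 ≡ 15, 95^8 ≡ 88, 95^16 ≡ 72, 95^32 ≡ 115, 95^64 ≡ 73, 95^128 ≡ 123 (mod 137).
Test 95^d mod 137 for each divisor d in increasing order:
95^1 ≡ 95
95^2 ≡ 120
95^4 ≡ 15
95^8 ≡ 88
95^17 = 95^16·95^1 ≡ 127
95^34 = 95^32·95^2 ≡ 100
95^68 = 95^64·95^4 ≡ 136
95^136 = 95^128·95^8 ≡ 1  ← first divisor giving 1
The order is 136.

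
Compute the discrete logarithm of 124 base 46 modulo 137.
43

Baby-step giant-step with step n = ⌈√137⌉ = 12.
Baby steps 46^j mod 137 (j:value) for j=0..11: 0:1, 1:46, 2:61, 3:66, 4:22, 5:53, 6:109, 7:82, 8:73, 9:70, 10:69, 11:23.
Giant-step multiplier: 46^(-12) ≡ 46^(136-12) = 46^124 ≡ 18 (mod 137).
Giant steps γ_i = 124·18^i mod 137: γ_0=124, γ_1=40, γ_2=35, γ_3=82 (in table at j=7).
x = i·n + j = 3·12 + 7 = 43.
Check: 46^43 ≡ 124 (mod 137).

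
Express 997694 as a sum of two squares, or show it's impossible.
Not possible

Factorization: 997694 = 2 × 23^3 × 41
By Fermat: n is sum of two squares iff every prime p ≡ 3 (mod 4) appears to even power.
Prime(s) ≡ 3 (mod 4) with odd exponent: [(23, 3)]
Therefore 997694 cannot be expressed as a² + b².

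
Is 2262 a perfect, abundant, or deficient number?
abundant

Proper divisors of 2262: sum = 1 + 2 + 3 + 6 + 13 + 26 + 29 + 39 + 58 + 78 + 87 + 174 + 377 + 754 + 1131 = 2778
Since 2778 > 2262, 2262 is abundant.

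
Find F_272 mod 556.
553

Matrix identity: Q^n = [[F_(n+1), F_n], [F_n, F_(n-1)]] with Q = [[1,1],[1,0]].
n = 272 = 100010000₂. Square-and-multiply, entries mod 556:
Q^1 = [[1,1],[1,0]]
Q^2 = (Q^1)² = [[2,1],[1,1]]
Q^4 = (Q^2)² = [[5,3],[3,2]]
Q^8 = (Q^4)² = [[34,21],[21,13]]
Q^17 = (Q^8)²·Q = [[360,485],[485,431]]
Q^34 = (Q^17)² = [[89,551],[551,94]]
Q^68 = (Q^34)² = [[162,197],[197,521]]
Q^136 = (Q^68)² = [[1,555],[555,2]]
Q^272 = (Q^136)² = [[2,553],[553,5]]
F_272 mod 556 = Q^272[0][1] = 553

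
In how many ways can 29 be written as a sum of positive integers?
4565

p(n) counts ways to write n as a sum of positive integers (order ignored).
Euler's pentagonal recurrence: p(k) = p(k-1) + p(k-2) - p(k-5) - p(k-7) + p(k-12) + p(k-15) - ... (offsets j(3j∓1)/2, signs ++--, p(0)=1, p(<0)=0).
DP table for k = 0..28: p(0)=1, p(1)=1, p(2)=2, p(3)=3, p(4)=5, p(5)=7, p(6)=11, p(7)=15, p(8)=22, p(9)=30, p(10)=42, p(11)=56, p(12)=77, p(13)=101, p(14)=135, p(15)=176, p(16)=231, p(17)=297, p(18)=385, p(19)=490, p(20)=627, p(21)=792, p(22)=1002, p(23)=1255, p(24)=1575, p(25)=1958, p(26)=2436, p(27)=3010, p(28)=3718.
Final step: p(29) = p(28) + p(27) - p(24) - p(22) + p(17) + p(14) - p(7) - p(3)
= 3718 + 3010 - 1575 - 1002 + 297 + 135 - 15 - 3
= 4565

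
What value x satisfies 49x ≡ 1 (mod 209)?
64

gcd(49, 209) = 1, so the inverse exists.
Extended Euclidean algorithm on (209, 49):
209 = 4 × 49 + 13  ⟹  13 = (1)·209 + (-4)·49
49 = 3 × 13 + 10  ⟹  10 = (-3)·209 + (13)·49
13 = 1 × 10 + 3  ⟹  3 = (4)·209 + (-17)·49
10 = 3 × 3 + 1  ⟹  1 = (-15)·209 + (64)·49
So (64)·49 ≡ 1 (mod 209), i.e. 49^(-1) ≡ 64 (mod 209).
Check: 49 × 64 = 3136 ≡ 1 (mod 209)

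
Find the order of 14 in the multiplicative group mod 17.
16

17 is prime, so ord(14) divides φ(17) = 16.
Divisors of 16: 1, 2, 4, 8, 16.
Repeated squaring: 14^1 ≡ 14, 14^2 ≡ 9, 14^4 ≡ 13, 14^8 ≡ 16, 14^16 ≡ 1 (mod 17).
Test 14^d mod 17 for each divisor d in increasing order:
14^1 ≡ 14
14^2 ≡ 9
14^4 ≡ 13
14^8 ≡ 16
14^16 ≡ 1  ← first divisor giving 1
The order is 16.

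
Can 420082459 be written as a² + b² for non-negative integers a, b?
Not possible

Factorization: 420082459 = 97 × 163^3
By Fermat: n is sum of two squares iff every prime p ≡ 3 (mod 4) appears to even power.
Prime(s) ≡ 3 (mod 4) with odd exponent: [(163, 3)]
Therefore 420082459 cannot be expressed as a² + b².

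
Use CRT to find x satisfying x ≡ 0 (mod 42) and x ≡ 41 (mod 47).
840

Using Chinese Remainder Theorem:
M = 42 × 47 = 1974
M1 = 47, M2 = 42
y1 = 47^(-1) mod 42 = 17
y2 = 42^(-1) mod 47 = 28
x = (0×47×17 + 41×42×28) mod 1974 = 840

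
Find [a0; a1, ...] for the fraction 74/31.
[2; 2, 1, 1, 2, 2]

Euclidean algorithm steps:
74 = 2 × 31 + 12
31 = 2 × 12 + 7
12 = 1 × 7 + 5
7 = 1 × 5 + 2
5 = 2 × 2 + 1
2 = 2 × 1 + 0
Continued fraction: [2; 2, 1, 1, 2, 2]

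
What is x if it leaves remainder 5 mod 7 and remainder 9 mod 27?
117

Using Chinese Remainder Theorem:
M = 7 × 27 = 189
M1 = 27, M2 = 7
y1 = 27^(-1) mod 7 = 6
y2 = 7^(-1) mod 27 = 4
x = (5×27×6 + 9×7×4) mod 189 = 117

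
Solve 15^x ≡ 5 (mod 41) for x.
6

Baby-step giant-step with step n = ⌈√41⌉ = 7.
Baby steps 15^j mod 41 (j:value) for j=0..6: 0:1, 1:15, 2:20, 3:13, 4:31, 5:14, 6:5.
h = 5 is already in the table at j=6, so x = 6.
Check: 15^6 ≡ 5 (mod 41).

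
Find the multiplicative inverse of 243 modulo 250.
107

gcd(243, 250) = 1, so the inverse exists.
Extended Euclidean algorithm on (250, 243):
250 = 1 × 243 + 7  ⟹  7 = (1)·250 + (-1)·243
243 = 34 × 7 + 5  ⟹  5 = (-34)·250 + (35)·243
7 = 1 × 5 + 2  ⟹  2 = (35)·250 + (-36)·243
5 = 2 × 2 + 1  ⟹  1 = (-104)·250 + (107)·243
So (107)·243 ≡ 1 (mod 250), i.e. 243^(-1) ≡ 107 (mod 250).
Check: 243 × 107 = 26001 ≡ 1 (mod 250)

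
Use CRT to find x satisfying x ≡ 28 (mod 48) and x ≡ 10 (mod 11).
76

Using Chinese Remainder Theorem:
M = 48 × 11 = 528
M1 = 11, M2 = 48
y1 = 11^(-1) mod 48 = 35
y2 = 48^(-1) mod 11 = 3
x = (28×11×35 + 10×48×3) mod 528 = 76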